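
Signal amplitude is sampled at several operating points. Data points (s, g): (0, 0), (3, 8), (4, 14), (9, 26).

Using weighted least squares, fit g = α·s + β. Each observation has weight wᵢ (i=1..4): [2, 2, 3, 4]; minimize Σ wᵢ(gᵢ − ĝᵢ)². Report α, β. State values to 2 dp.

α = 2.86, β = 0.71

Entries of XᵀWX: Σwᵢ·s·s = 390, Σwᵢ·s = 54, Σwᵢ·1 = 11.
For XᵀWg: Σwᵢ·s·g = 1152, Σwᵢ·g = 162.
Normal equations: [[390, 54]; [54, 11]]·[α, β]ᵀ = [1152, 162]ᵀ.
Δ = 390·11 − 54² = 1374.
α = (1152·11 − 54·162)/1374 = 654/229; β = (390·162 − 54·1152)/1374 = 162/229.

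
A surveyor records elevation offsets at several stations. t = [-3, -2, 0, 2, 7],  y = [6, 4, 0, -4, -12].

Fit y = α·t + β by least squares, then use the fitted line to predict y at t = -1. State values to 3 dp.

Sums needed: Σt·t = 66, Σt = 4, Σ1 = 5.
And Σt·y = -118, Σy = -6.
So XᵀX·[α, β]ᵀ = Xᵀy: [[66, 4]; [4, 5]]·[α, β]ᵀ = [-118, -6]ᵀ.
Determinant 66·5 − 4² = 314.
α = ((-118)·5 − 4·(-6))/314 = -283/157; β = (66·(-6) − 4·(-118))/314 = 38/157.
At t = -1: ŷ = (-283/157)·(-1) + (38/157)·(1) = 321/157.

ŷ = 2.045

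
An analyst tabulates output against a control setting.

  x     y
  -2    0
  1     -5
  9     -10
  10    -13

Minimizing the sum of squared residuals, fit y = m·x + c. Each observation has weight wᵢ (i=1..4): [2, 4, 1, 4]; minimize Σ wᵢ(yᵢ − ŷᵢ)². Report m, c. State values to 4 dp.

m = -0.9636, c = -3.1621

Normal-equation sums: Σwᵢ·x·x = 493, Σwᵢ·x = 49, Σwᵢ·1 = 11.
For MᵀWy: Σwᵢ·x·y = -630, Σwᵢ·y = -82.
MᵀWM·[m, c]ᵀ = MᵀWy becomes [[493, 49]; [49, 11]]·[m, c]ᵀ = [-630, -82]ᵀ.
Δ = 493·11 − 49² = 3022.
m = ((-630)·11 − 49·(-82))/3022 = -1456/1511; c = (493·(-82) − 49·(-630))/3022 = -4778/1511.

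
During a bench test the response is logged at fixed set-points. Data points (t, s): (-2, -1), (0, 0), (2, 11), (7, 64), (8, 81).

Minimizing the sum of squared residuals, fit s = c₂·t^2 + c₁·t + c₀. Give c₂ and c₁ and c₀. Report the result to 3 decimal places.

c₂ = 0.887, c₁ = 2.877, c₀ = 0.906

Forming XᵀX = [[6529, 855, 121]; [855, 121, 15]; [121, 15, 5]] and Xᵀs = [8360, 1120, 155]ᵀ gives XᵀX·[c₂, c₁, c₀]ᵀ = Xᵀs.
Row-reducing yields c₂ = 17515/19748, c₁ = 28405/9874, c₀ = 17895/19748.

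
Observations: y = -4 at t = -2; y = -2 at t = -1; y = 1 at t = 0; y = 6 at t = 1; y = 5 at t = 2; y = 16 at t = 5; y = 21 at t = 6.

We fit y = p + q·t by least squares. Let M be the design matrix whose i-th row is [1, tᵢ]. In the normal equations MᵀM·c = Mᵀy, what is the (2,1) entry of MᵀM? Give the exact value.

Row 2 ↔ basis t, column 1 ↔ basis 1, so (MᵀM)_{2,1} = Σᵢ t = (-2)·(1) + (-1)·(1) + (0)·(1) + (1)·(1) + (2)·(1) + (5)·(1) + (6)·(1) = 11.

11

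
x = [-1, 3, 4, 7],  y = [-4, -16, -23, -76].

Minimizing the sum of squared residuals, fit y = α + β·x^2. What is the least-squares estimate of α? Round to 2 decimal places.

From the data, Σ1 = 4, Σx^2 = 75, Σx^2·x^2 = 2739.
And Σy = -119, Σx^2·y = -4240.
Normal equations: [[4, 75]; [75, 2739]]·[α, β]ᵀ = [-119, -4240]ᵀ.
Eliminating β: 2739·(row 1) − 75·(row 2) gives 5331·α = 2739·(-119) − 75·(-4240) = -7941, so α = -2647/1777.
Then β = ((-4240) − 75·(-2647/1777))/2739 = -8035/5331.

α = -1.49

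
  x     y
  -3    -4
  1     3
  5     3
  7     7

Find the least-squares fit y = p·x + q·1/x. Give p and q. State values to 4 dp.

Normal-equation sums: Σx·x = 84, Σx·1/x = 4, Σ1/x·1/x = 12916/11025.
Moment sums: Σx·y = 79, Σ1/x·y = 89/15.
So AᵀA·[p, q]ᵀ = Aᵀy: [[84, 4]; [4, 12916/11025]]·[p, q]ᵀ = [79, 89/15]ᵀ.
det = 84·(12916/11025) − 4² = 43264/525.
p = (79·(12916/11025) − 4·(89/15))/(43264/525) = 47419/56784; q = (84·(89/15) − 4·79)/(43264/525) = 5985/2704.

p = 0.8351, q = 2.2134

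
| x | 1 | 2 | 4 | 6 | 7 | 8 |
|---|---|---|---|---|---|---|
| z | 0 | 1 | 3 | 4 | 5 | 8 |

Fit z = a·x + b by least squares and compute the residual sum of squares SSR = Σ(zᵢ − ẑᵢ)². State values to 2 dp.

SSR = 2.83

From the data, Σx·x = 170, Σx = 28, Σ1 = 6.
And Σx·z = 137, Σz = 21.
So AᵀA·[a, b]ᵀ = Aᵀz: [[170, 28]; [28, 6]]·[a, b]ᵀ = [137, 21]ᵀ.
det = 170·6 − 28² = 236.
a = (137·6 − 28·21)/236 = 117/118; b = (170·21 − 28·137)/236 = -133/118.
Residuals: 8/59, 17/118, 19/118, -97/118, -48/59, 141/118; SSR = 167/59.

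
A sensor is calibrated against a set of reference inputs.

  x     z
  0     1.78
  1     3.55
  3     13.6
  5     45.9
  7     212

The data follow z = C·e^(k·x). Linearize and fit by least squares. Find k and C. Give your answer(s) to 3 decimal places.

Let Y = ln z. Fitting Y = k·x + ln C by least squares:
Over the data: Σx = 16.0000, Σ(x)² = 84.0000, Σln z = 13.6367, Σx·ln z = 65.7256.
Normal system: [[84.0000, 16.0000]; [16.0000, 5]]·[k, ln C]ᵀ = [65.7256, 13.6367]ᵀ.
Slope k = (n·Σx·ln z − Σx·Σln z)/(n·Σ(x)² − (Σx)²) = (5·65.7256 − 16.0000·13.6367)/164.0000 = 0.67342; ln C = (Σln z − k·Σx)/n = 0.57239, so C = exp(0.57239) = 1.77250.

k = 0.673, C = 1.772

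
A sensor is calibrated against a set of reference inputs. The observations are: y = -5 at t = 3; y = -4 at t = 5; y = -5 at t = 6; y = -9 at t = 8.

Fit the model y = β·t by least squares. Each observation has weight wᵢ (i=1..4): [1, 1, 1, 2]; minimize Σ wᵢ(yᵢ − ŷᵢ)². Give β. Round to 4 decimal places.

The normal system MᵀWM·[β]ᵀ = MᵀWy is [[198]]·[β]ᵀ = [-209]ᵀ.
β = (-209)/198 = -1.05556.

β = -1.0556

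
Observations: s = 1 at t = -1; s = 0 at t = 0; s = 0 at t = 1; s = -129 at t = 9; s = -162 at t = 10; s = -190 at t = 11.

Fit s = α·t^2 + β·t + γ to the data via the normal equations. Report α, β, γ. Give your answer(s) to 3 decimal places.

α = -1.490, β = -1.152, γ = 1.253

Forming MᵀM = [[31204, 3060, 304]; [3060, 304, 30]; [304, 30, 6]] and Mᵀs = [-49638, -4872, -480]ᵀ gives MᵀM·[α, β, γ]ᵀ = Mᵀs.
Solving the 3×3 system (Gaussian elimination) gives α = -897/602, β = -3813/3311, γ = 4149/3311.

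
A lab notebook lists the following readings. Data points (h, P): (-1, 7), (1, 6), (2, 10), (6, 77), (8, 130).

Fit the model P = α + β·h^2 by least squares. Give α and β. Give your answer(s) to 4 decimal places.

α = 3.9794, β = 1.9821

Setting ∂/∂α … = 0 gives: 5·α + 106·β = 230;  106·α + 5410·β = 11145.
(Σ1 = 5, Σh^2 = 106, Σh^2·h^2 = 5410, ΣP = 230, Σh^2·P = 11145.)
det = 5·5410 − 106² = 15814.
α = (230·5410 − 106·11145)/15814 = 31465/7907; β = (5·11145 − 106·230)/15814 = 31345/15814.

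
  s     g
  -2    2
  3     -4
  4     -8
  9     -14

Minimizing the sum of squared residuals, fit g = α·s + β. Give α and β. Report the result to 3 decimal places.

From the data, Σs·s = 110, Σs = 14, Σ1 = 4.
Right-hand side: Σs·g = -174, Σg = -24.
Determinant 110·4 − 14² = 244.
α = ((-174)·4 − 14·(-24))/244 = -90/61; β = (110·(-24) − 14·(-174))/244 = -51/61.

α = -1.475, β = -0.836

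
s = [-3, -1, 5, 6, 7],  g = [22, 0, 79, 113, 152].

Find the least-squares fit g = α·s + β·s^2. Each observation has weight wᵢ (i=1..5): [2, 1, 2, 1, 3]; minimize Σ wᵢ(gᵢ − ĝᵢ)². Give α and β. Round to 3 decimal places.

α = 1.391, β = 2.901

Compute the Gram sums: Σwᵢ·s·s = 252, Σwᵢ·s·s^2 = 1440, Σwᵢ·s^2·s^2 = 9912.
And Σwᵢ·s·g = 4528, Σwᵢ·s^2·g = 30758.
Δ = 252·9912 − 1440² = 424224.
α = (4528·9912 − 1440·30758)/424224 = 6146/4419; β = (252·30758 − 1440·4528)/424224 = 17093/5892.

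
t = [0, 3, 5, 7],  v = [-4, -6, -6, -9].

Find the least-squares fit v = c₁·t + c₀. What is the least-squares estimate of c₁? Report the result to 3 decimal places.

The normal equations are: 83·c₁ + 15·c₀ = -111;  15·c₁ + 4·c₀ = -25.
Determinant 83·4 − 15² = 107.
c₁ = ((-111)·4 − 15·(-25))/107 = -69/107; c₀ = (83·(-25) − 15·(-111))/107 = -410/107.

c₁ = -0.645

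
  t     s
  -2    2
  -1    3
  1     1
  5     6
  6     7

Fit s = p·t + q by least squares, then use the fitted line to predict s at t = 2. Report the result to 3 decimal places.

ŝ = 3.925

Normal-equation sums: Σt·t = 67, Σt = 9, Σ1 = 5.
And Σt·s = 66, Σs = 19.
Δ = 67·5 − 9² = 254.
p = (66·5 − 9·19)/254 = 159/254; q = (67·19 − 9·66)/254 = 679/254.
At t = 2: ŝ = (159/254)·(2) + (679/254)·(1) = 997/254.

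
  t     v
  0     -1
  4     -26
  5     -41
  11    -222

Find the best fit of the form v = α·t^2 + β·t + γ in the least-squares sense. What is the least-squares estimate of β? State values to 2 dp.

β = 1.90

Normal-equation sums: Σt^2·t^2 = 15522, Σt^2·t = 1520, Σt^2 = 162, Σt·t = 162, Σt = 20, Σ1 = 4.
Moment sums: Σt^2·v = -28303, Σt·v = -2751, Σv = -290.
Normal equations: [[15522, 1520, 162]; [1520, 162, 20]; [162, 20, 4]]·[α, β, γ]ᵀ = [-28303, -2751, -290]ᵀ.
Inverting the 3×3 Gram matrix, [α, β, γ]ᵀ = [-51443/25741, 97919/51482, -55157/51482]ᵀ.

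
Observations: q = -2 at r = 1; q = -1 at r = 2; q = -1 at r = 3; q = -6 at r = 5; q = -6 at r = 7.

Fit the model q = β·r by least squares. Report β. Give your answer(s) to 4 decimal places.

β = -0.8977

Forming AᵀA = [[88]] and Aᵀq = [-79]ᵀ gives AᵀA·[β]ᵀ = Aᵀq.
Hence β = -79 / 88 ≈ -0.897727.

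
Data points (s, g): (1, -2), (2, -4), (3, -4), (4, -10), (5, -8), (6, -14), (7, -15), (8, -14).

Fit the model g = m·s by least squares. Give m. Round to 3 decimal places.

m = -1.975

Entries of XᵀX: Σs·s = 204.
For Xᵀg: Σs·g = -403.
XᵀX·[m]ᵀ = Xᵀg becomes [[204]]·[m]ᵀ = [-403]ᵀ.
Hence m = -403 / 204 ≈ -1.97549.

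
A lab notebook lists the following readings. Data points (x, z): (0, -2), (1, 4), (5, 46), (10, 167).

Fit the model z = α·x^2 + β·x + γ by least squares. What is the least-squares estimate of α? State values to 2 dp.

With design matrix M, MᵀM = [[10626, 1126, 126]; [1126, 126, 16]; [126, 16, 4]] and Mᵀz = [17854, 1904, 215]ᵀ.
Solving the 3×3 system (Gaussian elimination) gives α = 7537/5170, β = 11443/5170, γ = -530/517.

α = 1.46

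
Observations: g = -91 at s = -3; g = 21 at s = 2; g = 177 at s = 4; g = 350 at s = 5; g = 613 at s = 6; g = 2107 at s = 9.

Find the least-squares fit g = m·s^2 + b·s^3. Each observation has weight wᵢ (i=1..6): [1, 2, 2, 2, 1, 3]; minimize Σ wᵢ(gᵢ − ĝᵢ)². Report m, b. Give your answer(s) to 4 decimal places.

m = -0.9790, b = 2.9991

Setting ∂/∂m … = 0 gives: 22854·m + 193042·b = 556582;  193042·m + 1681278·b = 4853366.
det = 22854·1681278 − 193042² = 1158713648.
m = (556582·1681278 − 193042·4853366)/1158713648 = -141800947/144839206; b = (22854·4853366 − 193042·556582)/1158713648 = 434390515/144839206.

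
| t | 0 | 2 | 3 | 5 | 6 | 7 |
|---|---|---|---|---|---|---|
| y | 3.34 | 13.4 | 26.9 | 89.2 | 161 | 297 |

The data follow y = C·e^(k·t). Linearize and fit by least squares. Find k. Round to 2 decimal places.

k = 0.64

With ln yᵢ as the transformed response and tᵢ as the regressor:
Sums: Σt = 23.0000, Σ(t)² = 123.0000, Σln y = 22.3594, Σt·ln y = 107.8658.
Normal system: [[123.0000, 23.0000]; [23.0000, 6]]·[k, ln C]ᵀ = [107.8658, 22.3594]ᵀ.
Δ = 123.0000·6 − (23.0000)² = 209.0000; k = (107.8658·6 − 23.0000·22.3594)/209.0000 = 0.63603, ln C = (123.0000·22.3594 − 23.0000·107.8658)/209.0000 = 1.28846.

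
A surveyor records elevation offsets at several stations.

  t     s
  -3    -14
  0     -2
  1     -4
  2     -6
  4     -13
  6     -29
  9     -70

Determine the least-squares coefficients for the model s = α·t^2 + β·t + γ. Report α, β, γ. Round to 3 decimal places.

Forming XᵀX = [[8211, 991, 147]; [991, 147, 19]; [147, 19, 7]] and Xᵀs = [-7076, -830, -138]ᵀ gives XᵀX·[α, β, γ]ᵀ = Xᵀs.
Row-reducing yields α = -112951/121198, β = 8735/8657, γ = -349291/121198.

α = -0.932, β = 1.009, γ = -2.882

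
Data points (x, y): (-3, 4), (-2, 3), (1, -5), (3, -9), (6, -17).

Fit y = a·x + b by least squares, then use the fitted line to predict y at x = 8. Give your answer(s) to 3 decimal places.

Entries of AᵀA: Σx·x = 59, Σx = 5, Σ1 = 5.
Right-hand side: Σx·y = -152, Σy = -24.
det = 59·5 − 5² = 270.
a = ((-152)·5 − 5·(-24))/270 = -64/27; b = (59·(-24) − 5·(-152))/270 = -328/135.
At x = 8: ŷ = (-64/27)·(8) + (-328/135)·(1) = -2888/135.

ŷ = -21.393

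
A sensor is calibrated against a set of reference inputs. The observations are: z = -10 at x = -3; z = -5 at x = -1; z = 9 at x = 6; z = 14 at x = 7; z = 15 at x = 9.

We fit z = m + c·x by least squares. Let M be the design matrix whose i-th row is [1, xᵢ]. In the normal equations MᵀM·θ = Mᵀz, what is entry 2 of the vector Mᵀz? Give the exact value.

Entry 2 ↔ basis x, so (Mᵀz)_{2} = Σᵢ (x)·zᵢ = (-3)·(-10) + (-1)·(-5) + (6)·(9) + (7)·(14) + (9)·(15) = 322.

322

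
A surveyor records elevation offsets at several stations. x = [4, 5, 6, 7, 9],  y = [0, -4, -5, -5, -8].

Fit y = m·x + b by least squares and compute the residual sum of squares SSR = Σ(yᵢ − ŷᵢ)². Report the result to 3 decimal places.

SSR = 4.527

Sums needed: Σx·x = 207, Σx = 31, Σ1 = 5.
For Aᵀy: Σx·y = -157, Σy = -22.
So AᵀA·[m, b]ᵀ = Aᵀy: [[207, 31]; [31, 5]]·[m, b]ᵀ = [-157, -22]ᵀ.
Eliminating b: 5·(row 1) − 31·(row 2) gives 74·m = 5·(-157) − 31·(-22) = -103, so m = -103/74.
Then b = ((-22) − 31·(-103/74))/5 = 313/74.
Residuals: 99/74, -47/37, -65/74, 19/37, 11/37; SSR = 335/74.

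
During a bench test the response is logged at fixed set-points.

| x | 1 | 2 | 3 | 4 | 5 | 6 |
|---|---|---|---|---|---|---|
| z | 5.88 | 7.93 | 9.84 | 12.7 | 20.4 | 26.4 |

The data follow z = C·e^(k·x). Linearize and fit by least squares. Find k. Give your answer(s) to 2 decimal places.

k = 0.30

Taking logs, ln z = k·x + ln C, so regress ln z on x.
Σx = 21.0000, Σ(x)² = 91.0000, Σln z = 14.9592, Σx·ln z = 57.6565.
Normal system: [[91.0000, 21.0000]; [21.0000, 6]]·[k, ln C]ᵀ = [57.6565, 14.9592]ᵀ.
Slope k = (n·Σx·ln z − Σx·Σln z)/(n·Σ(x)² − (Σx)²) = (6·57.6565 − 21.0000·14.9592)/105.0000 = 0.30282; ln C = (Σln z − k·Σx)/n = 1.43331.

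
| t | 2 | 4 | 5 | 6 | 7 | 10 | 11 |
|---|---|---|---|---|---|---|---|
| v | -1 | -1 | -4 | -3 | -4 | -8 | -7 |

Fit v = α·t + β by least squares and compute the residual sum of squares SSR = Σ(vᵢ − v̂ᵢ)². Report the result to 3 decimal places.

SSR = 5.095

MᵀM·[α, β]ᵀ = Mᵀv reads: 351·α + 45·β = -229;  45·α + 7·β = -28.
Δ = 351·7 − 45² = 432.
α = ((-229)·7 − 45·(-28))/432 = -343/432; β = (351·(-28) − 45·(-229))/432 = 53/48.
Residuals: -223/432, 463/432, -245/216, 95/144, 49/108, -503/432, 17/27; SSR = 2201/432.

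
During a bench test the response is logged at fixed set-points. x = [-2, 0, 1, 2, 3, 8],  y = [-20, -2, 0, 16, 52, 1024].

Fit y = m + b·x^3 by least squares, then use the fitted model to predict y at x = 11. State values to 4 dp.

ŷ = 2665.4038

With design matrix A, AᵀA = [[6, 540]; [540, 263002]] and Aᵀy = [1070, 525980]ᵀ.
Δ = 6·263002 − 540² = 1286412.
m = (1070·263002 − 540·525980)/1286412 = -654265/321603; b = (6·525980 − 540·1070)/1286412 = 214840/107201.
At x = 11: ŷ = (-654265/321603)·(1) + (214840/107201)·(1331) = 857201855/321603.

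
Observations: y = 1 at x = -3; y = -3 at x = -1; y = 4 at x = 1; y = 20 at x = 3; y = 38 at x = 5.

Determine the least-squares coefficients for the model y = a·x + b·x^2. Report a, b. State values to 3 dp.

a = 2.913, b = 0.983

Compute the Gram sums: Σx·x = 45, Σx·x^2 = 125, Σx^2·x^2 = 789.
Moment sums: Σx·y = 254, Σx^2·y = 1140.
Determinant 45·789 − 125² = 19880.
a = (254·789 − 125·1140)/19880 = 28953/9940; b = (45·1140 − 125·254)/19880 = 1955/1988.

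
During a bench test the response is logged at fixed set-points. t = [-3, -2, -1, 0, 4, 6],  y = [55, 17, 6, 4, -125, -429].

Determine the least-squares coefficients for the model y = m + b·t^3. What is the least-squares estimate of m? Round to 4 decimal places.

Normal-equation sums: Σ1 = 6, Σt^3 = 244, Σt^3·t^3 = 51546.
For Mᵀy: Σy = -472, Σt^3·y = -102291.
MᵀM·[m, b]ᵀ = Mᵀy becomes [[6, 244]; [244, 51546]]·[m, b]ᵀ = [-472, -102291]ᵀ.
Eliminating b: 51546·(row 1) − 244·(row 2) gives 249740·m = 51546·(-472) − 244·(-102291) = 629292, so m = 157323/62435.
Then b = ((-102291) − 244·(157323/62435))/51546 = -249289/124870.

m = 2.5198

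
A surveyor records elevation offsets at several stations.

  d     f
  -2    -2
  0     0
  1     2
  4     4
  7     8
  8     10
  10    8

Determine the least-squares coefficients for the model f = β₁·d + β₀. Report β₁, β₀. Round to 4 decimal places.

Sums needed: Σd·d = 234, Σd = 28, Σ1 = 7.
And Σd·f = 238, Σf = 30.
So MᵀM·[β₁, β₀]ᵀ = Mᵀf: [[234, 28]; [28, 7]]·[β₁, β₀]ᵀ = [238, 30]ᵀ.
Eliminating β₀: 7·(row 1) − 28·(row 2) gives 854·β₁ = 7·238 − 28·30 = 826, so β₁ = 59/61.
Then β₀ = (30 − 28·(59/61))/7 = 178/427.

β₁ = 0.9672, β₀ = 0.4169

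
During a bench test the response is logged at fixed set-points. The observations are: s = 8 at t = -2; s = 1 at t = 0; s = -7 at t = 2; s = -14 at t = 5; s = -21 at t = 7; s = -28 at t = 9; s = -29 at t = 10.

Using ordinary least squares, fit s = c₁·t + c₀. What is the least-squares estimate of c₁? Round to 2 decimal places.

c₁ = -3.11

The normal equations are: 263·c₁ + 31·c₀ = -789;  31·c₁ + 7·c₀ = -90.
det = 263·7 − 31² = 880.
c₁ = ((-789)·7 − 31·(-90))/880 = -2733/880; c₀ = (263·(-90) − 31·(-789))/880 = 789/880.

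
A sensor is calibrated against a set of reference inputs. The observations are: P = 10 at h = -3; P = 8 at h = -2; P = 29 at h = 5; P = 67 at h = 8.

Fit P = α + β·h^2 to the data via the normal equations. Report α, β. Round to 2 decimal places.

XᵀX·[α, β]ᵀ = XᵀP reads: 4·α + 102·β = 114;  102·α + 4818·β = 5135.
(Σ1 = 4, Σh^2 = 102, Σh^2·h^2 = 4818, ΣP = 114, Σh^2·P = 5135.)
Eliminating β: 4818·(row 1) − 102·(row 2) gives 8868·α = 4818·114 − 102·5135 = 25482, so α = 4247/1478.
Then β = (5135 − 102·(4247/1478))/4818 = 2228/2217.

α = 2.87, β = 1.00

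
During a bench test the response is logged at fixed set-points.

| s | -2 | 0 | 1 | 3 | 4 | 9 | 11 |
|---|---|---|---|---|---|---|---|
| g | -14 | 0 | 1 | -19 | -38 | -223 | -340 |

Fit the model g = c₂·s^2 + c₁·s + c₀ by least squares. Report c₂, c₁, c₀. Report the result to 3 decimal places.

Setting ∂/∂c₂ … = 0 gives: 21556·c₂ + 2144·c₁ + 232·c₀ = -60037;  2144·c₂ + 232·c₁ + 26·c₀ = -5927;  232·c₂ + 26·c₁ + 7·c₀ = -633.
Inverting the 3×3 Gram matrix, [c₂, c₁, c₀]ᵀ = [-410807/136332, 289955/136332, 105017/68166]ᵀ.

c₂ = -3.013, c₁ = 2.127, c₀ = 1.541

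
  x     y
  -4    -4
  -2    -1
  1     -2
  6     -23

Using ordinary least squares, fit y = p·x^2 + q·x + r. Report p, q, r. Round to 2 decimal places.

AᵀA·[p, q, r]ᵀ = Aᵀy reads: 1569·p + 145·q + 57·r = -898;  145·p + 57·q + 1·r = -122;  57·p + 1·q + 4·r = -30.
(Σx^2·x^2 = 1569, Σx^2·x = 145, Σx^2 = 57, Σx·x = 57, Σx = 1, Σ1 = 4, Σx^2·y = -898, Σx·y = -122, Σy = -30.)
Row-reducing yields p = -1173/2585, q = -2513/2585, r = -2044/2585.

p = -0.45, q = -0.97, r = -0.79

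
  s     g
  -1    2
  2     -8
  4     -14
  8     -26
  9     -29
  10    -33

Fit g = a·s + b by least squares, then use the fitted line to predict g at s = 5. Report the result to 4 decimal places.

With design matrix M, MᵀM = [[266, 32]; [32, 6]] and Mᵀg = [-873, -108]ᵀ.
Eliminating b: 6·(row 1) − 32·(row 2) gives 572·a = 6·(-873) − 32·(-108) = -1782, so a = -81/26.
Then b = ((-108) − 32·(-81/26))/6 = -18/13.
At s = 5: ĝ = (-81/26)·(5) + (-18/13)·(1) = -441/26.

ĝ = -16.9615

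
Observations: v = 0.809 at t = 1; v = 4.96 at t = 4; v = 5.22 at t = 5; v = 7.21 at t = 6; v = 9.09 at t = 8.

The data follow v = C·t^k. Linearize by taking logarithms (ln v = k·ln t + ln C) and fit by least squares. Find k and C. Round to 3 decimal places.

k = 1.180, C = 0.839

Let Y = ln v. Fitting Y = k·ln t + ln C by least squares:
Σln t = 6.8669, Σ(ln t)² = 12.0466, Σln v = 7.2246, Σln t·ln v = 13.0089.
Equations: 12.0466·k + 6.8669·ln C = 13.0089;  6.8669·k + 5·ln C = 7.2246.
Solving (det = 13.0781): k = 1.18010, ln C = -0.17582, so C = exp(-0.17582) = 0.83877.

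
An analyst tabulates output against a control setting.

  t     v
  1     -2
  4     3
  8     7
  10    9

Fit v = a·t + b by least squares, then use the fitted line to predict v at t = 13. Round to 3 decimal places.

v̂ = 12.913

Sums needed: Σt·t = 181, Σt = 23, Σ1 = 4.
For Xᵀv: Σt·v = 156, Σv = 17.
Normal equations: [[181, 23]; [23, 4]]·[a, b]ᵀ = [156, 17]ᵀ.
Determinant 181·4 − 23² = 195.
a = (156·4 − 23·17)/195 = 233/195; b = (181·17 − 23·156)/195 = -511/195.
At t = 13: v̂ = (233/195)·(13) + (-511/195)·(1) = 2518/195.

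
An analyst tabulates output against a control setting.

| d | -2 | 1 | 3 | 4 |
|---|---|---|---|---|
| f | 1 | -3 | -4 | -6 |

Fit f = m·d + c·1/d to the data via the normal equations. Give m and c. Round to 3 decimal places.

m = -1.237, c = -0.973

Setting ∂/∂m … = 0 gives: 30·m + 4·c = -41;  4·m + (205/144)·c = -19/3.
(Σd·d = 30, Σd·1/d = 4, Σ1/d·1/d = 205/144, Σd·f = -41, Σ1/d·f = -19/3.)
Determinant 30·(205/144) − 4² = 641/24.
m = ((-41)·(205/144) − 4·(-19/3))/(641/24) = -4757/3846; c = (30·(-19/3) − 4·(-41))/(641/24) = -624/641.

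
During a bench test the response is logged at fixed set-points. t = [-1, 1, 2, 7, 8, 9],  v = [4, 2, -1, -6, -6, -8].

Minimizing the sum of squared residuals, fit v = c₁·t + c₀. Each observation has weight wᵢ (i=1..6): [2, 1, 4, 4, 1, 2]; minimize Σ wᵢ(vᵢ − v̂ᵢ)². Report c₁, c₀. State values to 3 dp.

The normal system AᵀWA·[c₁, c₀]ᵀ = AᵀWv is [[441, 61]; [61, 14]]·[c₁, c₀]ᵀ = [-374, -40]ᵀ.
Eliminating c₀: 14·(row 1) − 61·(row 2) gives 2453·c₁ = 14·(-374) − 61·(-40) = -2796, so c₁ = -2796/2453.
Then c₀ = ((-40) − 61·(-2796/2453))/14 = 5174/2453.

c₁ = -1.140, c₀ = 2.109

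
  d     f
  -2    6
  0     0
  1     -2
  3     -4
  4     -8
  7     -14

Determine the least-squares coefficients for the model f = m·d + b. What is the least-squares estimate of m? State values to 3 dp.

Sums needed: Σd·d = 79, Σd = 13, Σ1 = 6.
For Aᵀf: Σd·f = -156, Σf = -22.
So AᵀA·[m, b]ᵀ = Aᵀf: [[79, 13]; [13, 6]]·[m, b]ᵀ = [-156, -22]ᵀ.
det = 79·6 − 13² = 305.
m = ((-156)·6 − 13·(-22))/305 = -130/61; b = (79·(-22) − 13·(-156))/305 = 58/61.

m = -2.131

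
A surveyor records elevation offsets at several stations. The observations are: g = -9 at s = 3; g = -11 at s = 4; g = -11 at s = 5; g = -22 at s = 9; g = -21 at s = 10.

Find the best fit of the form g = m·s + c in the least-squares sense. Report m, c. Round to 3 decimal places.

From the data, Σs·s = 231, Σs = 31, Σ1 = 5.
For Aᵀg: Σs·g = -534, Σg = -74.
Δ = 231·5 − 31² = 194.
m = ((-534)·5 − 31·(-74))/194 = -188/97; c = (231·(-74) − 31·(-534))/194 = -270/97.

m = -1.938, c = -2.784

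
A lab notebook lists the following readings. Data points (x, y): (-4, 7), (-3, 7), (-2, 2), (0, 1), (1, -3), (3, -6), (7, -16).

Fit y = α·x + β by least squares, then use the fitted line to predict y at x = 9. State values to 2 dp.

ŷ = -19.45

AᵀA·[α, β]ᵀ = Aᵀy reads: 88·α + 2·β = -186;  2·α + 7·β = -8.
(Σx·x = 88, Σx = 2, Σ1 = 7, Σx·y = -186, Σy = -8.)
Eliminating β: 7·(row 1) − 2·(row 2) gives 612·α = 7·(-186) − 2·(-8) = -1286, so α = -643/306.
Then β = ((-8) − 2·(-643/306))/7 = -83/153.
At x = 9: ŷ = (-643/306)·(9) + (-83/153)·(1) = -5953/306.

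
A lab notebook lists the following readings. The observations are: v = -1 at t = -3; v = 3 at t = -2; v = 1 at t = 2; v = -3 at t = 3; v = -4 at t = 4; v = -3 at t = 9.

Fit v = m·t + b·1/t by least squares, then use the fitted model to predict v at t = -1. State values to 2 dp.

The normal equations are: 123·m + 6·b = -53;  6·m + (1033/1296)·b = -3.
det = 123·(1033/1296) − 6² = 26801/432.
m = ((-53)·(1033/1296) − 6·(-3))/(26801/432) = -31421/80403; b = (123·(-3) − 6·(-53))/(26801/432) = -22032/26801.
At t = -1: v̂ = (-31421/80403)·(-1) + (-22032/26801)·(-1) = 97517/80403.

v̂ = 1.21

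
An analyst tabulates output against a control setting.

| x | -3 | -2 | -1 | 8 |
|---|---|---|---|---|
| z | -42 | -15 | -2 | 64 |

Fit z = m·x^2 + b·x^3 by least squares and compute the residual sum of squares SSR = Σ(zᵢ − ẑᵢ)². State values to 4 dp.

Normal-equation sums: Σx^2·x^2 = 4194, Σx^2·x^3 = 32492, Σx^3·x^3 = 262938.
And Σx^2·z = 3656, Σx^3·z = 34024.
AᵀA·[m, b]ᵀ = Aᵀz becomes [[4194, 32492]; [32492, 262938]]·[m, b]ᵀ = [3656, 34024]ᵀ.
Eliminating b: 262938·(row 1) − 32492·(row 2) gives 47031908·m = 262938·3656 − 32492·34024 = -144206480, so m = -3277420/1068907.
Then b = (34024 − 32492·(-3277420/1068907))/262938 = 543316/1068907.
Residuals: -727782/1068907, 203229/152701, 1682922/1068907, -12864/1068907; SSR = 5038659/1068907.

SSR = 4.7138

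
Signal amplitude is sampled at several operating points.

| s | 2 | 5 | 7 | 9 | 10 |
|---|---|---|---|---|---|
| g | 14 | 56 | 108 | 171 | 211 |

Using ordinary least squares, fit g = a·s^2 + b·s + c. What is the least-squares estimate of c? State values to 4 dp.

c = 5.1307

XᵀX·[a, b, c]ᵀ = Xᵀg reads: 19603·a + 2205·b + 259·c = 41699;  2205·a + 259·b + 33·c = 4713;  259·a + 33·b + 5·c = 560.
(Σs^2·s^2 = 19603, Σs^2·s = 2205, Σs^2 = 259, Σs·s = 259, Σs = 33, Σ1 = 5, Σs^2·g = 41699, Σs·g = 4713, Σg = 560.)
Solving the 3×3 system (Gaussian elimination) gives a = 23555/11596, b = 2895/11596, c = 14874/2899.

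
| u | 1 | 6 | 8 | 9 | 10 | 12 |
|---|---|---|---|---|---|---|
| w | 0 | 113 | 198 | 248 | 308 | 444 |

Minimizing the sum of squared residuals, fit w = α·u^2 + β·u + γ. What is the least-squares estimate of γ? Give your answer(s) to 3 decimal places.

Setting ∂/∂α … = 0 gives: 42690·α + 4186·β + 426·γ = 131564;  4186·α + 426·β + 46·γ = 12902;  426·α + 46·β + 6·γ = 1311.
Inverting the 3×3 Gram matrix, [α, β, γ]ᵀ = [29875/9924, 18371/16540, -46547/12405]ᵀ.

γ = -3.752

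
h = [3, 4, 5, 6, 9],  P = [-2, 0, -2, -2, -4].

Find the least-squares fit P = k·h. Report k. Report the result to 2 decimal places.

k = -0.38

From the data, Σh·h = 167.
Right-hand side: Σh·P = -64.
So MᵀM·[k]ᵀ = MᵀP: [[167]]·[k]ᵀ = [-64]ᵀ.
Hence k = -64 / 167 ≈ -0.383234.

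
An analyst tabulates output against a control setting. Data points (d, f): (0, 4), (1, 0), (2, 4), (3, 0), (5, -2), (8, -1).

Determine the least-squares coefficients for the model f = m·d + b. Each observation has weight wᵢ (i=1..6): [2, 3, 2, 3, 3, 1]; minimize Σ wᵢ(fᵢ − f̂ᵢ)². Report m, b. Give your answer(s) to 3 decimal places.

Forming XᵀWX = [[177, 39]; [39, 14]] and XᵀWf = [-22, 9]ᵀ gives XᵀWX·[m, b]ᵀ = XᵀWf.
Eliminating b: 14·(row 1) − 39·(row 2) gives 957·m = 14·(-22) − 39·9 = -659, so m = -659/957.
Then b = (9 − 39·(-659/957))/14 = 817/319.

m = -0.689, b = 2.561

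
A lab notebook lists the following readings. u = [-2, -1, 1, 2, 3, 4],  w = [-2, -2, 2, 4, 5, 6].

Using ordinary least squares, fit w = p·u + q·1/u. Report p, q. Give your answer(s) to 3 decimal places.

p = 1.495, q = 0.449

With design matrix X, XᵀX = [[35, 6]; [6, 385/144]] and Xᵀw = [55, 61/6]ᵀ.
Eliminating q: (385/144)·(row 1) − 6·(row 2) gives (8291/144)·p = (385/144)·55 − 6·(61/6) = 12391/144, so p = 12391/8291.
Then q = ((61/6) − 6·(12391/8291))/(385/144) = 3720/8291.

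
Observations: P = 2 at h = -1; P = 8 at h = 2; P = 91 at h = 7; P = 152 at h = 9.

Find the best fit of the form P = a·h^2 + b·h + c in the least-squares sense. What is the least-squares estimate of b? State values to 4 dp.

With design matrix M, MᵀM = [[8979, 1079, 135]; [1079, 135, 17]; [135, 17, 4]] and MᵀP = [16805, 2019, 253]ᵀ.
Solving the 3×3 system (Gaussian elimination) gives a = 16751/8900, b = -1021/8900, c = 959/4450.

b = -0.1147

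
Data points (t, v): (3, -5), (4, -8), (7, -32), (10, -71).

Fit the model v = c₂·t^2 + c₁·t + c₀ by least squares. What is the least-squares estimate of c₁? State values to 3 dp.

c₁ = 2.318

From the data, Σt^2·t^2 = 12738, Σt^2·t = 1434, Σt^2 = 174, Σt·t = 174, Σt = 24, Σ1 = 4.
Moment sums: Σt^2·v = -8841, Σt·v = -981, Σv = -116.
So AᵀA·[c₂, c₁, c₀]ᵀ = Aᵀv: [[12738, 1434, 174]; [1434, 174, 24]; [174, 24, 4]]·[c₂, c₁, c₀]ᵀ = [-8841, -981, -116]ᵀ.
Solving the 3×3 system (Gaussian elimination) gives c₂ = -10/11, c₁ = 51/22, c₀ = -37/11.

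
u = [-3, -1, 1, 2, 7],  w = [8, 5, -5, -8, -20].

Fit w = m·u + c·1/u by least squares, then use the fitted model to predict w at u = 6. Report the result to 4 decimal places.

ŵ = -17.1024

Compute the Gram sums: Σu·u = 64, Σu·1/u = 5, Σ1/u·1/u = 4201/1764.
And Σu·w = -190, Σ1/u·w = -410/21.
XᵀX·[m, c]ᵀ = Xᵀw becomes [[64, 5]; [5, 4201/1764]]·[m, c]ᵀ = [-190, -410/21]ᵀ.
det = 64·(4201/1764) − 5² = 56191/441.
m = ((-190)·(4201/1764) − 5·(-410/21))/(56191/441) = -312995/112382; c = (64·(-410/21) − 5·(-190))/(56191/441) = -132090/56191.
At u = 6: ŵ = (-312995/112382)·(6) + (-132090/56191)·(1/6) = -961000/56191.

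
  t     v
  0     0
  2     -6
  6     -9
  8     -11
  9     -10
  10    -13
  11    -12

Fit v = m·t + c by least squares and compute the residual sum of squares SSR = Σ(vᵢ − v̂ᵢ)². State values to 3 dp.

Forming MᵀM = [[406, 46]; [46, 7]] and Mᵀv = [-506, -61]ᵀ gives MᵀM·[m, c]ᵀ = Mᵀv.
Eliminating c: 7·(row 1) − 46·(row 2) gives 726·m = 7·(-506) − 46·(-61) = -736, so m = -368/363.
Then c = ((-61) − 46·(-368/363))/7 = -745/363.
Residuals: 745/363, -697/363, -314/363, -304/363, 427/363, -98/121, 437/363; SSR = 4660/363.

SSR = 12.837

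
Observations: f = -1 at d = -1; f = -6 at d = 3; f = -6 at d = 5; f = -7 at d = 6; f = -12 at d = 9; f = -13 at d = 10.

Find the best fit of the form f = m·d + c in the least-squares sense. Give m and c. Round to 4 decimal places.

The normal system MᵀM·[m, c]ᵀ = Mᵀf is [[252, 32]; [32, 6]]·[m, c]ᵀ = [-327, -45]ᵀ.
Determinant 252·6 − 32² = 488.
m = ((-327)·6 − 32·(-45))/488 = -261/244; c = (252·(-45) − 32·(-327))/488 = -219/122.

m = -1.0697, c = -1.7951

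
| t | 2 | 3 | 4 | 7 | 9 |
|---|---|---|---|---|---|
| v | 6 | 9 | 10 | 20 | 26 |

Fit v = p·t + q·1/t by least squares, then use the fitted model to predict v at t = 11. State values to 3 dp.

Entries of AᵀA: Σt·t = 159, Σt·1/t = 5, Σ1/t·1/t = 28981/63504.
Right-hand side: Σt·v = 453, Σ1/t·v = 1795/126.
Normal equations: [[159, 5]; [5, 28981/63504]]·[p, q]ᵀ = [453, 1795/126]ᵀ.
Eliminating q: (28981/63504)·(row 1) − 5·(row 2) gives (1006793/21168)·p = (28981/63504)·453 − 5·(1795/126) = 2868331/21168, so p = 2868331/1006793.
Then q = ((1795/126) − 5·(2868331/1006793))/(28981/63504) = 2520/1006793.
At t = 11: v̂ = (2868331/1006793)·(11) + (2520/1006793)·(1/11) = 347070571/11074723.

v̂ = 31.339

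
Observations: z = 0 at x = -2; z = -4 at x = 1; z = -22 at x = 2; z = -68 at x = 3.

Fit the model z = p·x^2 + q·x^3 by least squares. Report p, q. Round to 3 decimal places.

p = -2.929, q = -1.517

Forming AᵀA = [[114, 244]; [244, 858]] and Aᵀz = [-704, -2016]ᵀ gives AᵀA·[p, q]ᵀ = Aᵀz.
det = 114·858 − 244² = 38276.
p = ((-704)·858 − 244·(-2016))/38276 = -28032/9569; q = (114·(-2016) − 244·(-704))/38276 = -14512/9569.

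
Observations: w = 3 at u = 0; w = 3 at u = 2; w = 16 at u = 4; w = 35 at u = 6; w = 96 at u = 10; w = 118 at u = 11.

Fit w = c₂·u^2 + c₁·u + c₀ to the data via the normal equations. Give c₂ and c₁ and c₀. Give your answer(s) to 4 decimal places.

The normal system MᵀM·[c₂, c₁, c₀]ᵀ = Mᵀw is [[26209, 2619, 277]; [2619, 277, 33]; [277, 33, 6]]·[c₂, c₁, c₀]ᵀ = [25406, 2538, 271]ᵀ.
Inverting the 3×3 Gram matrix, [c₂, c₁, c₀]ᵀ = [251761/244708, -203901/244708, 275567/122354]ᵀ.

c₂ = 1.0288, c₁ = -0.8332, c₀ = 2.2522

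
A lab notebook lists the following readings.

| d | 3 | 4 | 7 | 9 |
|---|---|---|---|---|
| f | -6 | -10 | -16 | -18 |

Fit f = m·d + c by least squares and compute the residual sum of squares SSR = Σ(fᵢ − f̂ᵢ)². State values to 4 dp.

From the data, Σd·d = 155, Σd = 23, Σ1 = 4.
For Aᵀf: Σd·f = -332, Σf = -50.
Normal equations: [[155, 23]; [23, 4]]·[m, c]ᵀ = [-332, -50]ᵀ.
det = 155·4 − 23² = 91.
m = ((-332)·4 − 23·(-50))/91 = -178/91; c = (155·(-50) − 23·(-332))/91 = -114/91.
Residuals: 102/91, -12/13, -96/91, 6/7; SSR = 360/91.

SSR = 3.9560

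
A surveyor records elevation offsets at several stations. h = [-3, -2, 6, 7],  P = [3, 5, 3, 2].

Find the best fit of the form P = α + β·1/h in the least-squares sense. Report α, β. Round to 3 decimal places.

α = 2.861, β = -2.970

From the data, Σ1 = 4, Σ1/h = -11/21, Σ1/h·1/h = 361/882.
For MᵀP: ΣP = 13, Σ1/h·P = -19/7.
So MᵀM·[α, β]ᵀ = MᵀP: [[4, -11/21]; [-11/21, 361/882]]·[α, β]ᵀ = [13, -19/7]ᵀ.
Δ = 4·(361/882) − (-11/21)² = 601/441.
α = (13·(361/882) − (-11/21)·(-19/7))/(601/441) = 3439/1202; β = (4·(-19/7) − (-11/21)·13)/(601/441) = -1785/601.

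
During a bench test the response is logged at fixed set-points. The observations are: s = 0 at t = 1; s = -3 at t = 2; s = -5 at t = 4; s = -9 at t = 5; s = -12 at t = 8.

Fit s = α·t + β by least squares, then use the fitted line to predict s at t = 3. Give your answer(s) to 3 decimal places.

ŝ = -4.100

Setting ∂/∂α … = 0 gives: 110·α + 20·β = -167;  20·α + 5·β = -29.
det = 110·5 − 20² = 150.
α = ((-167)·5 − 20·(-29))/150 = -17/10; β = (110·(-29) − 20·(-167))/150 = 1.
At t = 3: ŝ = (-17/10)·(3) + (1)·(1) = -41/10.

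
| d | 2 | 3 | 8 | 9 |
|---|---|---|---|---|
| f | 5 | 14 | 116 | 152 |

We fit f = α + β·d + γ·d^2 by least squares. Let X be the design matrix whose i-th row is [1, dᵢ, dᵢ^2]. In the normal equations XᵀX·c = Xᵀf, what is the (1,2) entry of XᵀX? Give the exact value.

22

Row 1 ↔ basis 1, column 2 ↔ basis d, so (XᵀX)_{1,2} = Σᵢ d = (1)·(2) + (1)·(3) + (1)·(8) + (1)·(9) = 22.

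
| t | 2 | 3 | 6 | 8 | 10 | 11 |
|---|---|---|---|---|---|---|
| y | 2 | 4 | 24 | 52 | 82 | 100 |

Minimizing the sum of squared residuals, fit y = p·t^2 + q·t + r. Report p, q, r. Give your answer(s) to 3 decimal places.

With design matrix M, MᵀM = [[30130, 3094, 334]; [3094, 334, 40]; [334, 40, 6]] and Mᵀy = [24536, 2496, 264]ᵀ.
Inverting the 3×3 Gram matrix, [p, q, r]ᵀ = [18152/18435, -32312/18435, 5364/6145]ᵀ.

p = 0.985, q = -1.753, r = 0.873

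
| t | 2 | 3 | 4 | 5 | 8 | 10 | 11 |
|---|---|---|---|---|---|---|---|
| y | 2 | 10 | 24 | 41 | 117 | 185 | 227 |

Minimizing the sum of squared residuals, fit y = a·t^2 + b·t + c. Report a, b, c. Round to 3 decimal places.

From the data, Σt^2·t^2 = 29715, Σt^2·t = 3067, Σt^2 = 339, Σt·t = 339, Σt = 43, Σ1 = 7.
And Σt^2·y = 54962, Σt·y = 5618, Σy = 606.
Normal equations: [[29715, 3067, 339]; [3067, 339, 43]; [339, 43, 7]]·[a, b, c]ᵀ = [54962, 5618, 606]ᵀ.
Row-reducing yields a = 5603/2849, b = -1556/2849, c = -15145/2849.

a = 1.967, b = -0.546, c = -5.316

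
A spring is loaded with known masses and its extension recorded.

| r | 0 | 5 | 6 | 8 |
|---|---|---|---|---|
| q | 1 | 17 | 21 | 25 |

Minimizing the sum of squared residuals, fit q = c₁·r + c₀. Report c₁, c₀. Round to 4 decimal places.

The normal equations are: 125·c₁ + 19·c₀ = 411;  19·c₁ + 4·c₀ = 64.
Determinant 125·4 − 19² = 139.
c₁ = (411·4 − 19·64)/139 = 428/139; c₀ = (125·64 − 19·411)/139 = 191/139.

c₁ = 3.0791, c₀ = 1.3741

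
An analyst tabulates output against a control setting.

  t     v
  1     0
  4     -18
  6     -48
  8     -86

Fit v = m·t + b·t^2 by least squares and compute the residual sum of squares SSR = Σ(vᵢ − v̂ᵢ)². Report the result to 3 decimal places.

SSR = 3.007

With design matrix A, AᵀA = [[117, 793]; [793, 5649]] and Aᵀv = [-1048, -7520]ᵀ.
det = 117·5649 − 793² = 32084.
m = ((-1048)·5649 − 793·(-7520))/32084 = 10802/8021; b = (117·(-7520) − 793·(-1048))/32084 = -938/617.
Residuals: 1392/8021, 7518/8021, -10836/8021, 4194/8021; SSR = 24120/8021.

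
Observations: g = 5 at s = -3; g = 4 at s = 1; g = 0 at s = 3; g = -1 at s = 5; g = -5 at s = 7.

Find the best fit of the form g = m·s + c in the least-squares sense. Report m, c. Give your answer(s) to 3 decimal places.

The normal equations are: 93·m + 13·c = -51;  13·m + 5·c = 3.
det = 93·5 − 13² = 296.
m = ((-51)·5 − 13·3)/296 = -147/148; c = (93·3 − 13·(-51))/296 = 471/148.

m = -0.993, c = 3.182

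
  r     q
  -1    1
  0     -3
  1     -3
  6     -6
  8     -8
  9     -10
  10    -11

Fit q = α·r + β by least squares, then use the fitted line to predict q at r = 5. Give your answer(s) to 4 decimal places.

q̂ = -5.9731

Forming AᵀA = [[283, 33]; [33, 7]] and Aᵀq = [-304, -40]ᵀ gives AᵀA·[α, β]ᵀ = Aᵀq.
Determinant 283·7 − 33² = 892.
α = ((-304)·7 − 33·(-40))/892 = -202/223; β = (283·(-40) − 33·(-304))/892 = -322/223.
At r = 5: q̂ = (-202/223)·(5) + (-322/223)·(1) = -1332/223.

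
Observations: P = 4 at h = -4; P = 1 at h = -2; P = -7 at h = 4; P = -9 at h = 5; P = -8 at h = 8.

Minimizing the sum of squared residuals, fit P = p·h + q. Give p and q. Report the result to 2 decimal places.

p = -1.12, q = -1.33

From the data, Σh·h = 125, Σh = 11, Σ1 = 5.
Right-hand side: Σh·P = -155, ΣP = -19.
Determinant 125·5 − 11² = 504.
p = ((-155)·5 − 11·(-19))/504 = -283/252; q = (125·(-19) − 11·(-155))/504 = -335/252.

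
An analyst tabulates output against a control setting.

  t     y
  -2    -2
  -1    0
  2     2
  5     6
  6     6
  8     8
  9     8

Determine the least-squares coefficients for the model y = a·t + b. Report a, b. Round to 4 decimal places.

From the data, Σt·t = 215, Σt = 27, Σ1 = 7.
Moment sums: Σt·y = 210, Σy = 28.
So AᵀA·[a, b]ᵀ = Aᵀy: [[215, 27]; [27, 7]]·[a, b]ᵀ = [210, 28]ᵀ.
Determinant 215·7 − 27² = 776.
a = (210·7 − 27·28)/776 = 357/388; b = (215·28 − 27·210)/776 = 175/388.

a = 0.9201, b = 0.4510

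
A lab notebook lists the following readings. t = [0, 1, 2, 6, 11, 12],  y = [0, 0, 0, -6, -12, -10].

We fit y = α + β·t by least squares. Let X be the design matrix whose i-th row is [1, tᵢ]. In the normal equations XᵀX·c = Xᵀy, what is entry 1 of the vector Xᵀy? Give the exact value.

Entry 1 ↔ basis 1, so (Xᵀy)_{1} = Σᵢ yᵢ = (1)·(0) + (1)·(0) + (1)·(0) + (1)·(-6) + (1)·(-12) + (1)·(-10) = -28.

-28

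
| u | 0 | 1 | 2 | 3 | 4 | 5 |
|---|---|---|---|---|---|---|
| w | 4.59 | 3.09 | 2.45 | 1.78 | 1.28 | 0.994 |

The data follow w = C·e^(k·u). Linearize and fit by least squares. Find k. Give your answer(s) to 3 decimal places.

Let Y = ln w. Fitting Y = k·u + ln C by least squares:
Σu = 15.0000, Σ(u)² = 55.0000, Σln w = 4.3656, Σu·ln w = 5.6075.
Equations: 55.0000·k + 15.0000·ln C = 5.6075;  15.0000·k + 6·ln C = 4.3656.
Δ = 55.0000·6 − (15.0000)² = 105.0000; k = (5.6075·6 − 15.0000·4.3656)/105.0000 = -0.30323, ln C = (55.0000·4.3656 − 15.0000·5.6075)/105.0000 = 1.48566.

k = -0.303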